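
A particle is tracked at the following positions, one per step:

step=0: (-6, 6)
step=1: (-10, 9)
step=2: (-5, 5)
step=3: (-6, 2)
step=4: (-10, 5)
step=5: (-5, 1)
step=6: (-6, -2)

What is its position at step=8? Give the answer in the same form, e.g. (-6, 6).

(-5, -3)

The moves between consecutive positions are (-4, +3), (+5, -4), (-1, -3), (-4, +3), (+5, -4), (-1, -3); they repeat the 3-cycle [(-4, +3), (+5, -4), (-1, -3)].
step 7: apply (-4, +3) → (-10, 1)
step 8: apply (+5, -4) → (-5, -3)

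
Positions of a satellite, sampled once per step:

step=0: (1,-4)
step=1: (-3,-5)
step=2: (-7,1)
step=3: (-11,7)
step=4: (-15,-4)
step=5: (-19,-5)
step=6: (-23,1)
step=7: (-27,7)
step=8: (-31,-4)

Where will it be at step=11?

The first coordinate changes by -4 each step, so at step 11 it is 1 + 11·(-4) = -43.
The second coordinate repeats the cycle [-4, -5, 1, 7] with period 4; step 11 mod 4 = 3, giving 7.

(-43,7)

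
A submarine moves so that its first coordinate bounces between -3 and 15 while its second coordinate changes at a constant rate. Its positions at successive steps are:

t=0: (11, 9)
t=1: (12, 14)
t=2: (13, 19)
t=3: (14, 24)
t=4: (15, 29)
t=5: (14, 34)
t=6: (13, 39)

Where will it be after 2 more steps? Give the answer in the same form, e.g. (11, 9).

The first coordinate travels 1 per step and bounces off the walls at -3 and 15.
  step 7: 13 → 12
  step 8: 12 → 11
The second coordinate changes by +5 each step: at step 8 it is 49.

(11, 49)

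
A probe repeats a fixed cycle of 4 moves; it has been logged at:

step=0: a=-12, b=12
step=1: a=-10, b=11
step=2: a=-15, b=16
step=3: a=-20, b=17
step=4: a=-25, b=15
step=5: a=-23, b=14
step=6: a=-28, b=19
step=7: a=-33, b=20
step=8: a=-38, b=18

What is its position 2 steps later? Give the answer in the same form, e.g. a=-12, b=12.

a=-41, b=22

Step-to-step displacements: (+2,-1), (-5,+5), (-5,+1), (-5,-2), (+2,-1), (-5,+5), (-5,+1), (-5,-2) — a repeating cycle of length 4.
step 9: apply (+2,-1) → a=-36, b=17
step 10: apply (-5,+5) → a=-41, b=22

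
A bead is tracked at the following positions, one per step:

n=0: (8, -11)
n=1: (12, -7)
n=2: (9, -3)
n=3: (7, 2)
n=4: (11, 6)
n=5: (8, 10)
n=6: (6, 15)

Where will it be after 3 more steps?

(5, 28)

Differencing gives (+4, +4), (-3, +4), (-2, +5), (+4, +4), (-3, +4), (-2, +5). This is the pattern (+4, +4), (-3, +4), (-2, +5) repeated.
step 7: apply (+4, +4) → (10, 19)
step 8: apply (-3, +4) → (7, 23)
step 9: apply (-2, +5) → (5, 28)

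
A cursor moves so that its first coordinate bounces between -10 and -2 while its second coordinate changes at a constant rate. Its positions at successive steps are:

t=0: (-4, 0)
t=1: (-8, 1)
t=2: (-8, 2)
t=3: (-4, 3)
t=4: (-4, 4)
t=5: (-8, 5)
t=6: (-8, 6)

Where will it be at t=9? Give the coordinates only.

(-8, 9)

The first coordinate travels 4 per step and bounces off the walls at -10 and -2.
  step 7: -8 → -4
  step 8: -4 → -4
  step 9: -4 → -8
The second coordinate changes by +1 each step: at step 9 it is 9.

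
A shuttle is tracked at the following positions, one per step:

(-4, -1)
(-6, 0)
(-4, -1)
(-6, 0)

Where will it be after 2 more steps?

(-6, 0)

Step-to-step displacements: (-2, +1), (+2, -1), (-2, +1); each is -1× the previous.
step 4: (-6, 0) + (+2, -1) → (-4, -1)
step 5: (-4, -1) + (-2, +1) → (-6, 0)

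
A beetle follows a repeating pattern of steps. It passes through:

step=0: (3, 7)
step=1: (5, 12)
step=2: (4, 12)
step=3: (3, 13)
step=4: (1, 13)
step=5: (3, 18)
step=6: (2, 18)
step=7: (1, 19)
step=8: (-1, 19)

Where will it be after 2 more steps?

(0, 24)

Differencing gives (+2, +5), (-1, +0), (-1, +1), (-2, +0), (+2, +5), (-1, +0), (-1, +1), (-2, +0). This is the pattern (+2, +5), (-1, +0), (-1, +1), (-2, +0) repeated.
step 9: apply (+2, +5) → (1, 24)
step 10: apply (-1, +0) → (0, 24)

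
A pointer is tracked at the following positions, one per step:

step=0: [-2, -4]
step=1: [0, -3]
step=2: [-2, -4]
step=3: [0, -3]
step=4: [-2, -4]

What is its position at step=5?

The jumps are [+2, +1], [-2, -1], [+2, +1], [-2, -1] — a geometric progression with ratio -1.
step 5: [-2, -4] + [+2, +1] → [0, -3]

[0, -3]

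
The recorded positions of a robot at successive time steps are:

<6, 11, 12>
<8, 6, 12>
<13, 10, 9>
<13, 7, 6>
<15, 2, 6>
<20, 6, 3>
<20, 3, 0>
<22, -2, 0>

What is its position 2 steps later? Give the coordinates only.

The moves between consecutive positions are <+2, -5, +0>, <+5, +4, -3>, <+0, -3, -3>, <+2, -5, +0>, <+5, +4, -3>, <+0, -3, -3>, <+2, -5, +0>; they repeat the 3-cycle [<+2, -5, +0>, <+5, +4, -3>, <+0, -3, -3>].
step 8: apply <+5, +4, -3> → <27, 2, -3>
step 9: apply <+0, -3, -3> → <27, -1, -6>

<27, -1, -6>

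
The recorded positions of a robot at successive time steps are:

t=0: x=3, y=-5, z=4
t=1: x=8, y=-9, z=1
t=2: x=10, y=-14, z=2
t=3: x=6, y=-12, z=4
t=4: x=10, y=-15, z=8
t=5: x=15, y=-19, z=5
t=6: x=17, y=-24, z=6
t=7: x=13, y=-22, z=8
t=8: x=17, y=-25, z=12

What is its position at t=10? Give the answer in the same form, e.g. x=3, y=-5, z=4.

x=24, y=-34, z=10

Differencing gives (+5,-4,-3), (+2,-5,+1), (-4,+2,+2), (+4,-3,+4), (+5,-4,-3), (+2,-5,+1), (-4,+2,+2), (+4,-3,+4). This is the pattern (+5,-4,-3), (+2,-5,+1), (-4,+2,+2), (+4,-3,+4) repeated.
step 9: apply (+5,-4,-3) → x=22, y=-29, z=9
step 10: apply (+2,-5,+1) → x=24, y=-34, z=10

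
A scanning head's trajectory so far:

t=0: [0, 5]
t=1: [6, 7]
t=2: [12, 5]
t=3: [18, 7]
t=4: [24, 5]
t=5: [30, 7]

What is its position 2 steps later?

[42, 7]

First: linear, +6 per step → 42 at step 7.
Second: cycles through 5, 7 every 2 steps. Step 7 lands at position 1 of the cycle → 7.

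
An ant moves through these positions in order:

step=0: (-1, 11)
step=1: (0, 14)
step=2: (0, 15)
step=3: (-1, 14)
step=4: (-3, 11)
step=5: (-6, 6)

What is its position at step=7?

(-15, -10)

First differences are (+1, +3), (+0, +1), (-1, -1), (-2, -3), (-3, -5); their common second difference is (-1, -2) (constant acceleration).
step 6: (-6, 6) + (-4, -7) → (-10, -1)
step 7: (-10, -1) + (-5, -9) → (-15, -10)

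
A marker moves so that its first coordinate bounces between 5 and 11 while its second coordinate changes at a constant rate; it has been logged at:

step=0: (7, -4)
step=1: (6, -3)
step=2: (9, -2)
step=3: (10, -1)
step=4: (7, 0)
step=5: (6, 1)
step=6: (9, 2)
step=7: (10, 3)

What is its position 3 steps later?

The first coordinate travels 3 per step and bounces off the walls at 5 and 11.
  step 8: 10 → 7
  step 9: 7 → 6
  step 10: 6 → 9
The second coordinate changes by +1 each step: at step 10 it is 6.

(9, 6)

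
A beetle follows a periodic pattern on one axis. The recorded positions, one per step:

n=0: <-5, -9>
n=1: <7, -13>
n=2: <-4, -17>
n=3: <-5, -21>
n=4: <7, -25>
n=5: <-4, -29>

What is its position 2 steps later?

<7, -37>

The first coordinate repeats the cycle [-5, 7, -4] with period 3; step 7 mod 3 = 1, giving 7.
The second coordinate changes by -4 each step, so at step 7 it is -9 + 7·(-4) = -37.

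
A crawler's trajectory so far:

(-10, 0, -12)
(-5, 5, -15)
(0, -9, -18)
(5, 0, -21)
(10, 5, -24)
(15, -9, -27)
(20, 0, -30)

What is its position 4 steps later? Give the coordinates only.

First: linear, +5 per step → 40 at step 10.
Second: cycles through 0, 5, -9 every 3 steps. Step 10 lands at position 1 of the cycle → 5.
Third: linear, -3 per step → -42 at step 10.

(40, 5, -42)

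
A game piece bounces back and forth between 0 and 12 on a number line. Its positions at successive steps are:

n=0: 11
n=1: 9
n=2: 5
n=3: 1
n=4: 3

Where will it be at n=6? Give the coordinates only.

The value reflects between 0 and 12, moving 4 per step.
  step 5: 3 → 7
  step 6: 7 → 11

11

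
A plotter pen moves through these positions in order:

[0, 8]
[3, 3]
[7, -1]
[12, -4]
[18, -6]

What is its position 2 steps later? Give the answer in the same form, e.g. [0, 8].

First differences are [+3, -5], [+4, -4], [+5, -3], [+6, -2]; their common second difference is [+1, +1] (constant acceleration).
step 5: [18, -6] + [+7, -1] → [25, -7]
step 6: [25, -7] + [+8, +0] → [33, -7]

[33, -7]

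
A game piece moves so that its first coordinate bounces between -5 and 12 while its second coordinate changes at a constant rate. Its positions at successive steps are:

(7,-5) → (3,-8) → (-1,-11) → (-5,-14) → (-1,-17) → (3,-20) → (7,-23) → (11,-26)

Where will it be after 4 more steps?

The first coordinate travels 4 per step and bounces off the walls at -5 and 12.
  step 8: 11 → 9
  step 9: 9 → 5
  step 10: 5 → 1
  step 11: 1 → -3
The second coordinate changes by -3 each step: at step 11 it is -38.

(-3,-38)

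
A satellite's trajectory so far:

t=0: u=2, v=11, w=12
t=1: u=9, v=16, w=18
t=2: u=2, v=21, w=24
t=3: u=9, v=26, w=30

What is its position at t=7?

u=9, v=46, w=54

U: cycles through 2, 9 every 2 steps. Step 7 lands at position 1 of the cycle → 9.
V: linear, +5 per step → 46 at step 7.
W: linear, +6 per step → 54 at step 7.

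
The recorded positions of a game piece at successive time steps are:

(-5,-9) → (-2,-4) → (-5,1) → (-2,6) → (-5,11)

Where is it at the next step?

First: cycles through -5, -2 every 2 steps. Step 5 lands at position 1 of the cycle → -2.
Second: linear, +5 per step → 16 at step 5.

(-2,16)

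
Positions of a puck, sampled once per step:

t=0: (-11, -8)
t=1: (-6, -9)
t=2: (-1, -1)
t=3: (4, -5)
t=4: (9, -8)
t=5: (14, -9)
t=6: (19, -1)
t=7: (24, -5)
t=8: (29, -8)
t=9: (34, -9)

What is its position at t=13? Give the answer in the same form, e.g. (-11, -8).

(54, -9)

The first coordinate changes by +5 each step, so at step 13 it is -11 + 13·(5) = 54.
The second coordinate repeats the cycle [-8, -9, -1, -5] with period 4; step 13 mod 4 = 1, giving -9.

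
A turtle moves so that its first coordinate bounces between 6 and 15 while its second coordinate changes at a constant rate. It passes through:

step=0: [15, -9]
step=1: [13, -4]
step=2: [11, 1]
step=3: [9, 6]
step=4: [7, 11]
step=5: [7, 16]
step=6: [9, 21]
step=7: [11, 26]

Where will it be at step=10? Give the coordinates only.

[13, 41]

The first coordinate travels 2 per step and bounces off the walls at 6 and 15.
  step 8: 11 → 13
  step 9: 13 → 15
  step 10: 15 → 13
The second coordinate changes by +5 each step: at step 10 it is 41.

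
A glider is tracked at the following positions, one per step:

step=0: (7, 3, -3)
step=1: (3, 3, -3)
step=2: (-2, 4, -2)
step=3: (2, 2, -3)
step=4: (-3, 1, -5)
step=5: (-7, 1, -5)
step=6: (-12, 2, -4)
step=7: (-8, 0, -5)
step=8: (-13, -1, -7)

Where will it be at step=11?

(-18, -2, -7)

Step-to-step displacements: (-4, +0, +0), (-5, +1, +1), (+4, -2, -1), (-5, -1, -2), (-4, +0, +0), (-5, +1, +1), (+4, -2, -1), (-5, -1, -2) — a repeating cycle of length 4.
step 9: apply (-4, +0, +0) → (-17, -1, -7)
step 10: apply (-5, +1, +1) → (-22, 0, -6)
step 11: apply (+4, -2, -1) → (-18, -2, -7)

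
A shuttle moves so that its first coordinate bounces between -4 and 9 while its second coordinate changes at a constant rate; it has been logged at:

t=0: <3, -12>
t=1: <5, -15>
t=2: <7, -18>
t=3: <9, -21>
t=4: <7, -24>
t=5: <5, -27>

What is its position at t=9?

The first coordinate reflects between -4 and 9, moving 2 per step.
  step 6: 5 → 3
  step 7: 3 → 1
  step 8: 1 → -1
  step 9: -1 → -3
The second coordinate changes by -3 each step: at step 9 it is -39.

<-3, -39>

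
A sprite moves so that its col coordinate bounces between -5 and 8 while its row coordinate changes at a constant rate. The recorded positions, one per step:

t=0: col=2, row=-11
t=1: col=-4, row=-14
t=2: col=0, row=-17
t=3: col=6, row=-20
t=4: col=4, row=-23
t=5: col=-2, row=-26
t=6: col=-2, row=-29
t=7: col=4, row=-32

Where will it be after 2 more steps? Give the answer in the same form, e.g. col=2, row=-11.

The col coordinate travels 6 per step and bounces off the walls at -5 and 8.
  step 8: 4 → 6
  step 9: 6 → 0
The row coordinate changes by -3 each step: at step 9 it is -38.

col=0, row=-38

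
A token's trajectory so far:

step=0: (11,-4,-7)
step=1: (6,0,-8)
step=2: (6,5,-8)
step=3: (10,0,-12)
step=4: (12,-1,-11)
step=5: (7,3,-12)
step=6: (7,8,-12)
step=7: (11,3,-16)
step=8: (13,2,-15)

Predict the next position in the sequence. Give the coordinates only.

The moves between consecutive positions are (-5,+4,-1), (+0,+5,+0), (+4,-5,-4), (+2,-1,+1), (-5,+4,-1), (+0,+5,+0), (+4,-5,-4), (+2,-1,+1); they repeat the 4-cycle [(-5,+4,-1), (+0,+5,+0), (+4,-5,-4), (+2,-1,+1)].
step 9: apply (-5,+4,-1) → (8,6,-16)

(8,6,-16)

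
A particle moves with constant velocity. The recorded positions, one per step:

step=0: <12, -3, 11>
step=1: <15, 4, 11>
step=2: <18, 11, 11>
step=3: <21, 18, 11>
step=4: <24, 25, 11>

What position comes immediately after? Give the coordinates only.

<27, 32, 11>

Constant displacement of <+3, +7, +0> per step.
step 5: <24, 25, 11> + <+3, +7, +0> → <27, 32, 11>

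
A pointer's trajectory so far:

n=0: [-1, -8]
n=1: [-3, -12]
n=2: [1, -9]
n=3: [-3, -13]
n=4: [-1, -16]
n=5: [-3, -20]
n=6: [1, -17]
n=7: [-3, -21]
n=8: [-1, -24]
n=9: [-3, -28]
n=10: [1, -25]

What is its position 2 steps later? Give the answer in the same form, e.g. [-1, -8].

Step-to-step displacements: [-2, -4], [+4, +3], [-4, -4], [+2, -3], [-2, -4], [+4, +3], [-4, -4], [+2, -3], [-2, -4], [+4, +3] — a repeating cycle of length 4.
step 11: apply [-4, -4] → [-3, -29]
step 12: apply [+2, -3] → [-1, -32]

[-1, -32]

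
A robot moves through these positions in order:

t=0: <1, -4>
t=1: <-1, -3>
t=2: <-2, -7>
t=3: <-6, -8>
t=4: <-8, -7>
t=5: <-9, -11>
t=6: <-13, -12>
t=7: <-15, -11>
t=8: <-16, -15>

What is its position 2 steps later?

Step-to-step displacements: <-2, +1>, <-1, -4>, <-4, -1>, <-2, +1>, <-1, -4>, <-4, -1>, <-2, +1>, <-1, -4> — a repeating cycle of length 3.
step 9: apply <-4, -1> → <-20, -16>
step 10: apply <-2, +1> → <-22, -15>

<-22, -15>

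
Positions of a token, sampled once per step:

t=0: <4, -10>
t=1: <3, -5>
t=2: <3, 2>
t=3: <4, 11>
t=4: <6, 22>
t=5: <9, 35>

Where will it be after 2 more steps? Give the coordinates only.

First differences are <-1, +5>, <+0, +7>, <+1, +9>, <+2, +11>, <+3, +13>; their common second difference is <+1, +2> (constant acceleration).
step 6: <9, 35> + <+4, +15> → <13, 50>
step 7: <13, 50> + <+5, +17> → <18, 67>

<18, 67>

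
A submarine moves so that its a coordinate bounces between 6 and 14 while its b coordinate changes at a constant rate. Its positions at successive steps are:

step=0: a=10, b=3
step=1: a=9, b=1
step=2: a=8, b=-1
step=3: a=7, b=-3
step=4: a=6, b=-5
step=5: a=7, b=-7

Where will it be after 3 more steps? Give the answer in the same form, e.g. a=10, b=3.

The a coordinate reflects between 6 and 14, moving 1 per step.
  step 6: 7 → 8
  step 7: 8 → 9
  step 8: 9 → 10
The b coordinate changes by -2 each step: at step 8 it is -13.

a=10, b=-13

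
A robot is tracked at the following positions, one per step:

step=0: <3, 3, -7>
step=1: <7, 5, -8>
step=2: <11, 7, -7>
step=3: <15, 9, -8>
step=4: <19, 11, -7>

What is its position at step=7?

<31, 17, -8>

First: linear, +4 per step → 31 at step 7.
Second: linear, +2 per step → 17 at step 7.
Third: cycles through -7, -8 every 2 steps. Step 7 lands at position 1 of the cycle → -8.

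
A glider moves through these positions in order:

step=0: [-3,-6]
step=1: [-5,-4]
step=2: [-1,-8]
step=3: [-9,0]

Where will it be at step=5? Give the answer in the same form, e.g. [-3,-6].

The jumps are [-2,+2], [+4,-4], [-8,+8] — a geometric progression with ratio -2.
step 4: [-9,0] + [+16,-16] → [7,-16]
step 5: [7,-16] + [-32,+32] → [-25,16]

[-25,16]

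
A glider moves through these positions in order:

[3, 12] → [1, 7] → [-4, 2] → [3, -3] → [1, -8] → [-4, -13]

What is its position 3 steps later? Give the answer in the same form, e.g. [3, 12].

The first coordinate repeats the cycle [3, 1, -4] with period 3; step 8 mod 3 = 2, giving -4.
The second coordinate changes by -5 each step, so at step 8 it is 12 + 8·(-5) = -28.

[-4, -28]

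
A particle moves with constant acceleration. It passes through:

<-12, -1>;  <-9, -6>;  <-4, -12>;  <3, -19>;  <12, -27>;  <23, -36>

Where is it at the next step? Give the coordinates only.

First differences are <+3, -5>, <+5, -6>, <+7, -7>, <+9, -8>, <+11, -9>; their common second difference is <+2, -1> (constant acceleration).
step 6: <23, -36> + <+13, -10> → <36, -46>

<36, -46>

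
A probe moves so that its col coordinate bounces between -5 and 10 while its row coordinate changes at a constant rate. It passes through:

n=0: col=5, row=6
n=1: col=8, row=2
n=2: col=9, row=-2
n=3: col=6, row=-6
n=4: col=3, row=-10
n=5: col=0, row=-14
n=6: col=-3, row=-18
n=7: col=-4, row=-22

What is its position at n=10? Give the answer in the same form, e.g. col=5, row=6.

col=5, row=-34

The col coordinate travels 3 per step and bounces off the walls at -5 and 10.
  step 8: -4 → -1
  step 9: -1 → 2
  step 10: 2 → 5
The row coordinate changes by -4 each step: at step 10 it is -34.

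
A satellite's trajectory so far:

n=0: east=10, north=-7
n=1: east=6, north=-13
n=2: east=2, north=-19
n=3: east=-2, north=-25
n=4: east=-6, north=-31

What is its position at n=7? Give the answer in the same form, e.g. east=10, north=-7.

east=-18, north=-49

The position changes by (-4, -6) every step.
step 5: east=-6, north=-31 + (-4, -6) → east=-10, north=-37
step 6: east=-10, north=-37 + (-4, -6) → east=-14, north=-43
step 7: east=-14, north=-43 + (-4, -6) → east=-18, north=-49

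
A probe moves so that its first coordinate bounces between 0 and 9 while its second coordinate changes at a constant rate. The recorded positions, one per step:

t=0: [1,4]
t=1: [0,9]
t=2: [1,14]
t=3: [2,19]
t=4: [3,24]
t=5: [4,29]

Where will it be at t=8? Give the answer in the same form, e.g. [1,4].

[7,44]

The first coordinate reflects between 0 and 9, moving 1 per step.
  step 6: 4 → 5
  step 7: 5 → 6
  step 8: 6 → 7
The second coordinate changes by +5 each step: at step 8 it is 44.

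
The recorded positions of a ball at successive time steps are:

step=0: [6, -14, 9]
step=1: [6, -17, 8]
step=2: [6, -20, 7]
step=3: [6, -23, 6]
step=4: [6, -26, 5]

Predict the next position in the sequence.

Each step adds [+0, -3, -1] to the position.
step 5: [6, -26, 5] + [+0, -3, -1] → [6, -29, 4]

[6, -29, 4]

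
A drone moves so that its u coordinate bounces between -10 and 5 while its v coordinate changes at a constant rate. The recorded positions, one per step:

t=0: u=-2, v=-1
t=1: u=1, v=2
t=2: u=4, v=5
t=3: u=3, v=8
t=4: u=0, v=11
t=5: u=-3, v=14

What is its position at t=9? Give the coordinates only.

The u coordinate reflects between -10 and 5, moving 3 per step.
  step 6: -3 → -6
  step 7: -6 → -9
  step 8: -9 → -8
  step 9: -8 → -5
The v coordinate changes by +3 each step: at step 9 it is 26.

u=-5, v=26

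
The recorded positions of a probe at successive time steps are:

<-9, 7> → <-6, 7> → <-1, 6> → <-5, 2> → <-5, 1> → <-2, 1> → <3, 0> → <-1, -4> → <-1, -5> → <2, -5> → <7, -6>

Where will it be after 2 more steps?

Step-to-step displacements: <+3, +0>, <+5, -1>, <-4, -4>, <+0, -1>, <+3, +0>, <+5, -1>, <-4, -4>, <+0, -1>, <+3, +0>, <+5, -1> — a repeating cycle of length 4.
step 11: apply <-4, -4> → <3, -10>
step 12: apply <+0, -1> → <3, -11>

<3, -11>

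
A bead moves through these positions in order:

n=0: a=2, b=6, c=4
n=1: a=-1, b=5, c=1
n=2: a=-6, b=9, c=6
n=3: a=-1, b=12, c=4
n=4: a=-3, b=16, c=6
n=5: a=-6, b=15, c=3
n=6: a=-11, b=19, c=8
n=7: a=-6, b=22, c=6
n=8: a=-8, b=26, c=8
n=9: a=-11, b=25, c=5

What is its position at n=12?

Step-to-step displacements: (-3,-1,-3), (-5,+4,+5), (+5,+3,-2), (-2,+4,+2), (-3,-1,-3), (-5,+4,+5), (+5,+3,-2), (-2,+4,+2), (-3,-1,-3) — a repeating cycle of length 4.
step 10: apply (-5,+4,+5) → a=-16, b=29, c=10
step 11: apply (+5,+3,-2) → a=-11, b=32, c=8
step 12: apply (-2,+4,+2) → a=-13, b=36, c=10

a=-13, b=36, c=10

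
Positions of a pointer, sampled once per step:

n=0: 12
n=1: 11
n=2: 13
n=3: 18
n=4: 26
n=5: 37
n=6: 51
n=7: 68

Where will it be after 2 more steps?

111

Successive displacements: -1, +2, +5, +8, +11, +14, +17 — each changes by +3.
step 8: 68 + 20 → 88
step 9: 88 + 23 → 111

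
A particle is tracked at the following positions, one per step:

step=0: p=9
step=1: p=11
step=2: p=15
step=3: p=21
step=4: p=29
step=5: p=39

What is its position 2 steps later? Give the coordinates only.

Taking differences between consecutive positions: +2, +4, +6, +8, +10. These grow by +2 each step.
step 6: 39 + 12 → p=51
step 7: 51 + 14 → p=65

p=65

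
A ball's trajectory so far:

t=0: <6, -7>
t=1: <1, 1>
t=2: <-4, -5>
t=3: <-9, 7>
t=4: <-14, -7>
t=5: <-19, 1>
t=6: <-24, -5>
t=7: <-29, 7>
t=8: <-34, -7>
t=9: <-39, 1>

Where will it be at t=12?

<-54, -7>

The first coordinate changes by -5 each step, so at step 12 it is 6 + 12·(-5) = -54.
The second coordinate repeats the cycle [-7, 1, -5, 7] with period 4; step 12 mod 4 = 0, giving -7.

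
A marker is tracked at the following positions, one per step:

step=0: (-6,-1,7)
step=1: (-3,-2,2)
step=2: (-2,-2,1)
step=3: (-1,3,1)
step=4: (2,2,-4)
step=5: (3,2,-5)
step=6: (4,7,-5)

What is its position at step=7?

The moves between consecutive positions are (+3,-1,-5), (+1,+0,-1), (+1,+5,+0), (+3,-1,-5), (+1,+0,-1), (+1,+5,+0); they repeat the 3-cycle [(+3,-1,-5), (+1,+0,-1), (+1,+5,+0)].
step 7: apply (+3,-1,-5) → (7,6,-10)

(7,6,-10)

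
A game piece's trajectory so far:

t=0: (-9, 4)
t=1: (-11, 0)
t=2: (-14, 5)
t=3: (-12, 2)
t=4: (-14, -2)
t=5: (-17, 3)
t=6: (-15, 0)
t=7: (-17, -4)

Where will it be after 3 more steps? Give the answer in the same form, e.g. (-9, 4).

(-20, -6)

Differencing gives (-2, -4), (-3, +5), (+2, -3), (-2, -4), (-3, +5), (+2, -3), (-2, -4). This is the pattern (-2, -4), (-3, +5), (+2, -3) repeated.
step 8: apply (-3, +5) → (-20, 1)
step 9: apply (+2, -3) → (-18, -2)
step 10: apply (-2, -4) → (-20, -6)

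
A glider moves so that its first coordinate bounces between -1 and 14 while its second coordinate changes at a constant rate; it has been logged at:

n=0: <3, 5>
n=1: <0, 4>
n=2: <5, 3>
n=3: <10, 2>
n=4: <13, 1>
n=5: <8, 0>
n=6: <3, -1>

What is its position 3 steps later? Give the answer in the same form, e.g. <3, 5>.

The first coordinate travels 5 per step and bounces off the walls at -1 and 14.
  step 7: 3 → 0
  step 8: 0 → 5
  step 9: 5 → 10
The second coordinate changes by -1 each step: at step 9 it is -4.

<10, -4>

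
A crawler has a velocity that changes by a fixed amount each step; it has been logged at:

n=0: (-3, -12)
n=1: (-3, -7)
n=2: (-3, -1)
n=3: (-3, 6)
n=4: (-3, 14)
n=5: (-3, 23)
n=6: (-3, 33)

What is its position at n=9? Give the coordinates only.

Taking differences between consecutive positions: (+0, +5), (+0, +6), (+0, +7), (+0, +8), (+0, +9), (+0, +10). These grow by (+0, +1) each step.
step 7: (-3, 33) + (+0, +11) → (-3, 44)
step 8: (-3, 44) + (+0, +12) → (-3, 56)
step 9: (-3, 56) + (+0, +13) → (-3, 69)

(-3, 69)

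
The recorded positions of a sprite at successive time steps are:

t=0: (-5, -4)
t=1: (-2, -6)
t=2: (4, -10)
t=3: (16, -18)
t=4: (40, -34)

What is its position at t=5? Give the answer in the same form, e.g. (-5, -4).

Step-to-step displacements: (+3, -2), (+6, -4), (+12, -8), (+24, -16); each is 2× the previous.
step 5: (40, -34) + (+48, -32) → (88, -66)

(88, -66)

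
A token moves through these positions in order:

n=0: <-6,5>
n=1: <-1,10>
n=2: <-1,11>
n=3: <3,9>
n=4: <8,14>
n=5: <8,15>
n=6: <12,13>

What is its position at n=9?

Differencing gives <+5,+5>, <+0,+1>, <+4,-2>, <+5,+5>, <+0,+1>, <+4,-2>. This is the pattern <+5,+5>, <+0,+1>, <+4,-2> repeated.
step 7: apply <+5,+5> → <17,18>
step 8: apply <+0,+1> → <17,19>
step 9: apply <+4,-2> → <21,17>

<21,17>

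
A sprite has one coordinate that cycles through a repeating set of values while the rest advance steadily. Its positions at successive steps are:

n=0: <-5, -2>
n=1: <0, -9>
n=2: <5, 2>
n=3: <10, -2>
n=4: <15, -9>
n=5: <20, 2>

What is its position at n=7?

<30, -9>

First: linear, +5 per step → 30 at step 7.
Second: cycles through -2, -9, 2 every 3 steps. Step 7 lands at position 1 of the cycle → -9.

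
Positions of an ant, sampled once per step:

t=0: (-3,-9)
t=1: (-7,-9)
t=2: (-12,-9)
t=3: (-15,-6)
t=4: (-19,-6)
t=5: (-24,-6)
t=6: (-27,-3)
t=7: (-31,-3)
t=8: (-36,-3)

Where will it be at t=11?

The moves between consecutive positions are (-4,+0), (-5,+0), (-3,+3), (-4,+0), (-5,+0), (-3,+3), (-4,+0), (-5,+0); they repeat the 3-cycle [(-4,+0), (-5,+0), (-3,+3)].
step 9: apply (-3,+3) → (-39,0)
step 10: apply (-4,+0) → (-43,0)
step 11: apply (-5,+0) → (-48,0)

(-48,0)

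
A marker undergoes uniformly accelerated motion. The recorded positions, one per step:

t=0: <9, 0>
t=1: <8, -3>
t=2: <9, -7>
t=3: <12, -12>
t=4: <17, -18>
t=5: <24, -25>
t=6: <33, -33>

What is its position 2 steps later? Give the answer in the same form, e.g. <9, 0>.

<57, -52>

Taking differences between consecutive positions: <-1, -3>, <+1, -4>, <+3, -5>, <+5, -6>, <+7, -7>, <+9, -8>. These grow by <+2, -1> each step.
step 7: <33, -33> + <+11, -9> → <44, -42>
step 8: <44, -42> + <+13, -10> → <57, -52>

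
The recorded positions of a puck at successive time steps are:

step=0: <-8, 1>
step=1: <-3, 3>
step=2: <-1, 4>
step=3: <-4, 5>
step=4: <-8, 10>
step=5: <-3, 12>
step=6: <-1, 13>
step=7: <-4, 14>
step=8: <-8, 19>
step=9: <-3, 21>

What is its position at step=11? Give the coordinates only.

<-4, 23>

Step-to-step displacements: <+5, +2>, <+2, +1>, <-3, +1>, <-4, +5>, <+5, +2>, <+2, +1>, <-3, +1>, <-4, +5>, <+5, +2> — a repeating cycle of length 4.
step 10: apply <+2, +1> → <-1, 22>
step 11: apply <-3, +1> → <-4, 23>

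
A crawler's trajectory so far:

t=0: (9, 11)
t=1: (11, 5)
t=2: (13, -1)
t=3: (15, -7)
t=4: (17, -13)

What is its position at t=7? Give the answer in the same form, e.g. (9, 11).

(23, -31)

The position changes by (+2, -6) every step.
step 5: (17, -13) + (+2, -6) → (19, -19)
step 6: (19, -19) + (+2, -6) → (21, -25)
step 7: (21, -25) + (+2, -6) → (23, -31)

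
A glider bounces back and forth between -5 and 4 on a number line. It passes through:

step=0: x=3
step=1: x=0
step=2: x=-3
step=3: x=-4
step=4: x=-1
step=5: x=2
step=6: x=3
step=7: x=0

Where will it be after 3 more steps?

x=-1

The value travels 3 per step and bounces off the walls at -5 and 4.
  step 8: 0 → -3
  step 9: -3 → -4
  step 10: -4 → -1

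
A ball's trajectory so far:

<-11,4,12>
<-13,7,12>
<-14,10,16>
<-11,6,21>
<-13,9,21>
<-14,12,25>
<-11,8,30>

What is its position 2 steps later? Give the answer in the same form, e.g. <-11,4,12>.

<-14,14,34>

Differencing gives <-2,+3,+0>, <-1,+3,+4>, <+3,-4,+5>, <-2,+3,+0>, <-1,+3,+4>, <+3,-4,+5>. This is the pattern <-2,+3,+0>, <-1,+3,+4>, <+3,-4,+5> repeated.
step 7: apply <-2,+3,+0> → <-13,11,30>
step 8: apply <-1,+3,+4> → <-14,14,34>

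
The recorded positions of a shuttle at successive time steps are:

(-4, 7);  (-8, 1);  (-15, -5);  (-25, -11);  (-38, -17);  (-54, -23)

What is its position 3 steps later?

(-120, -41)

Successive displacements: (-4, -6), (-7, -6), (-10, -6), (-13, -6), (-16, -6) — each changes by (-3, +0).
step 6: (-54, -23) + (-19, -6) → (-73, -29)
step 7: (-73, -29) + (-22, -6) → (-95, -35)
step 8: (-95, -35) + (-25, -6) → (-120, -41)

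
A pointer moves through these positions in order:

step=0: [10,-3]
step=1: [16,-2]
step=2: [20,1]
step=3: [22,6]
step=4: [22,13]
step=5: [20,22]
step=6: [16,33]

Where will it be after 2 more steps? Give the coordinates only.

Successive displacements: [+6,+1], [+4,+3], [+2,+5], [+0,+7], [-2,+9], [-4,+11] — each changes by [-2,+2].
step 7: [16,33] + [-6,+13] → [10,46]
step 8: [10,46] + [-8,+15] → [2,61]

[2,61]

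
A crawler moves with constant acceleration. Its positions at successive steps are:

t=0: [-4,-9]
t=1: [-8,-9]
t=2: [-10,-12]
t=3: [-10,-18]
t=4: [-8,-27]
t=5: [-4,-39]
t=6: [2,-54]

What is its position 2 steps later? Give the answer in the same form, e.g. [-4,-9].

Taking differences between consecutive positions: [-4,+0], [-2,-3], [+0,-6], [+2,-9], [+4,-12], [+6,-15]. These grow by [+2,-3] each step.
step 7: [2,-54] + [+8,-18] → [10,-72]
step 8: [10,-72] + [+10,-21] → [20,-93]

[20,-93]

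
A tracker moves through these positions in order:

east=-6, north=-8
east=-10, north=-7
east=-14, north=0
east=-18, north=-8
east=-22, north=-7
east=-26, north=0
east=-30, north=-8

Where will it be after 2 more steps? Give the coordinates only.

east=-38, north=0

East: linear, -4 per step → -38 at step 8.
North: cycles through -8, -7, 0 every 3 steps. Step 8 lands at position 2 of the cycle → 0.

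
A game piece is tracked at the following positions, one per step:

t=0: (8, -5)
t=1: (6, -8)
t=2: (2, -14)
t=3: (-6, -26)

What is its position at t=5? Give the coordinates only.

(-54, -98)

Step-to-step displacements: (-2, -3), (-4, -6), (-8, -12); each is 2× the previous.
step 4: (-6, -26) + (-16, -24) → (-22, -50)
step 5: (-22, -50) + (-32, -48) → (-54, -98)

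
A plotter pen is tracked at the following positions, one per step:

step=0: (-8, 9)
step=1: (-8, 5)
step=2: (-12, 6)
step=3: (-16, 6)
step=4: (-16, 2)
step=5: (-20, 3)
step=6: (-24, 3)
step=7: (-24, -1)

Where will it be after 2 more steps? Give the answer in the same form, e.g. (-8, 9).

(-32, 0)

Step-to-step displacements: (+0, -4), (-4, +1), (-4, +0), (+0, -4), (-4, +1), (-4, +0), (+0, -4) — a repeating cycle of length 3.
step 8: apply (-4, +1) → (-28, 0)
step 9: apply (-4, +0) → (-32, 0)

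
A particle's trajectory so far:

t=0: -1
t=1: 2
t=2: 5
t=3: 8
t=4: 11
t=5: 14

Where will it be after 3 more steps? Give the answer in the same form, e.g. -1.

Each step adds +3 to the position.
step 6: 14 + 3 → 17
step 7: 17 + 3 → 20
step 8: 20 + 3 → 23

23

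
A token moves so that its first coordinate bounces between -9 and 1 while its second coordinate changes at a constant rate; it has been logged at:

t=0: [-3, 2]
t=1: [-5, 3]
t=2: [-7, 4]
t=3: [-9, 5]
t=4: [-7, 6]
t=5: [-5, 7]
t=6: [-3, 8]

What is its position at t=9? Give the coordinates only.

[-1, 11]

The first coordinate travels 2 per step and bounces off the walls at -9 and 1.
  step 7: -3 → -1
  step 8: -1 → 1
  step 9: 1 → -1
The second coordinate changes by +1 each step: at step 9 it is 11.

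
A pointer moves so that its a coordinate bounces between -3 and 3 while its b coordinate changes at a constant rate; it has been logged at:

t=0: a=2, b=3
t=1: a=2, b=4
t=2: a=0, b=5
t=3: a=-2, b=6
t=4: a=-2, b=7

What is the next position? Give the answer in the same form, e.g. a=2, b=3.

The a coordinate reflects between -3 and 3, moving 2 per step.
  step 5: -2 → 0
The b coordinate changes by +1 each step: at step 5 it is 8.

a=0, b=8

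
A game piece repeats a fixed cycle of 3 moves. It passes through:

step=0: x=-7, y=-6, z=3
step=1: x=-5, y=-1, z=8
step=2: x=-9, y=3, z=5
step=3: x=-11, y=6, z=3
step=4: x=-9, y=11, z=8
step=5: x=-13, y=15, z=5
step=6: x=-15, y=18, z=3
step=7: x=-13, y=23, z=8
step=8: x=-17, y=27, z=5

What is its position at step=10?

Differencing gives (+2,+5,+5), (-4,+4,-3), (-2,+3,-2), (+2,+5,+5), (-4,+4,-3), (-2,+3,-2), (+2,+5,+5), (-4,+4,-3). This is the pattern (+2,+5,+5), (-4,+4,-3), (-2,+3,-2) repeated.
step 9: apply (-2,+3,-2) → x=-19, y=30, z=3
step 10: apply (+2,+5,+5) → x=-17, y=35, z=8

x=-17, y=35, z=8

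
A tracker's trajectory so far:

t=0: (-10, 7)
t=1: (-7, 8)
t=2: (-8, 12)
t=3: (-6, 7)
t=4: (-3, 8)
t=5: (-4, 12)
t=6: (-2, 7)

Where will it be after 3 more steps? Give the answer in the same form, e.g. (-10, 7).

Step-to-step displacements: (+3, +1), (-1, +4), (+2, -5), (+3, +1), (-1, +4), (+2, -5) — a repeating cycle of length 3.
step 7: apply (+3, +1) → (1, 8)
step 8: apply (-1, +4) → (0, 12)
step 9: apply (+2, -5) → (2, 7)

(2, 7)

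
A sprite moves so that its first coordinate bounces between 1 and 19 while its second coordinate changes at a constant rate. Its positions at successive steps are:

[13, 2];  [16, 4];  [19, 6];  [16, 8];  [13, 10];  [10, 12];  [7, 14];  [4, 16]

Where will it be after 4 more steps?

[10, 24]

The first coordinate travels 3 per step and bounces off the walls at 1 and 19.
  step 8: 4 → 1
  step 9: 1 → 4
  step 10: 4 → 7
  step 11: 7 → 10
The second coordinate changes by +2 each step: at step 11 it is 24.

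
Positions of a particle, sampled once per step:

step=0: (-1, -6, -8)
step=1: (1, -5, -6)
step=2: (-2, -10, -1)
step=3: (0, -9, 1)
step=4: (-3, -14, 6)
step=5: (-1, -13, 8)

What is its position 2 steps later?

The moves between consecutive positions are (+2, +1, +2), (-3, -5, +5), (+2, +1, +2), (-3, -5, +5), (+2, +1, +2); they repeat the 2-cycle [(+2, +1, +2), (-3, -5, +5)].
step 6: apply (-3, -5, +5) → (-4, -18, 13)
step 7: apply (+2, +1, +2) → (-2, -17, 15)

(-2, -17, 15)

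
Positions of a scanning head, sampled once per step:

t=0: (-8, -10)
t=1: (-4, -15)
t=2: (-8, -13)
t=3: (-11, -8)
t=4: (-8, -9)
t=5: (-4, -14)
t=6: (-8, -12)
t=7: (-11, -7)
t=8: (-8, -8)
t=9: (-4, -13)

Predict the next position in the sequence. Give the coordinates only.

Step-to-step displacements: (+4, -5), (-4, +2), (-3, +5), (+3, -1), (+4, -5), (-4, +2), (-3, +5), (+3, -1), (+4, -5) — a repeating cycle of length 4.
step 10: apply (-4, +2) → (-8, -11)

(-8, -11)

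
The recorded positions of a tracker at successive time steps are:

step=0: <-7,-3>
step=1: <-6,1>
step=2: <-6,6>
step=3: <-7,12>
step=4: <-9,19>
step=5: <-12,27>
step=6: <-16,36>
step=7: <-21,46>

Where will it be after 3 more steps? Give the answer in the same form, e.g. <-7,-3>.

<-42,82>

Taking differences between consecutive positions: <+1,+4>, <+0,+5>, <-1,+6>, <-2,+7>, <-3,+8>, <-4,+9>, <-5,+10>. These grow by <-1,+1> each step.
step 8: <-21,46> + <-6,+11> → <-27,57>
step 9: <-27,57> + <-7,+12> → <-34,69>
step 10: <-34,69> + <-8,+13> → <-42,82>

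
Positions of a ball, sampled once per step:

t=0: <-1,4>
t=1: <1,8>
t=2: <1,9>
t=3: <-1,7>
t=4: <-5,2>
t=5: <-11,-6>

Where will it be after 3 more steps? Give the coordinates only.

Taking differences between consecutive positions: <+2,+4>, <+0,+1>, <-2,-2>, <-4,-5>, <-6,-8>. These grow by <-2,-3> each step.
step 6: <-11,-6> + <-8,-11> → <-19,-17>
step 7: <-19,-17> + <-10,-14> → <-29,-31>
step 8: <-29,-31> + <-12,-17> → <-41,-48>

<-41,-48>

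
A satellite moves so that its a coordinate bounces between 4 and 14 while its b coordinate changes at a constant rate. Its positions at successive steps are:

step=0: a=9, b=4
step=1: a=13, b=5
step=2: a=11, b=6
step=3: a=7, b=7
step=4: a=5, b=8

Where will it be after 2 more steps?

a=13, b=10

The a coordinate travels 4 per step and bounces off the walls at 4 and 14.
  step 5: 5 → 9
  step 6: 9 → 13
The b coordinate changes by +1 each step: at step 6 it is 10.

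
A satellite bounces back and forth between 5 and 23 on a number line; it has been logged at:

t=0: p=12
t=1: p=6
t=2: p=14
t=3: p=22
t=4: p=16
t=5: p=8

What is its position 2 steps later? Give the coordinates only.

p=18

The value reflects between 5 and 23, moving 8 per step.
  step 6: 8 → 10
  step 7: 10 → 18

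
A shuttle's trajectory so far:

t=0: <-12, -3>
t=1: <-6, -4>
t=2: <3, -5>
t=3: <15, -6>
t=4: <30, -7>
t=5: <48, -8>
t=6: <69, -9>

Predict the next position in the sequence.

Successive displacements: <+6, -1>, <+9, -1>, <+12, -1>, <+15, -1>, <+18, -1>, <+21, -1> — each changes by <+3, +0>.
step 7: <69, -9> + <+24, -1> → <93, -10>

<93, -10>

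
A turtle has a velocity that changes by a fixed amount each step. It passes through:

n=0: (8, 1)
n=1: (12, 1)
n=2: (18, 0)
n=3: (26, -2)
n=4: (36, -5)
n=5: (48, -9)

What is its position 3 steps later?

(96, -27)

Taking differences between consecutive positions: (+4, +0), (+6, -1), (+8, -2), (+10, -3), (+12, -4). These grow by (+2, -1) each step.
step 6: (48, -9) + (+14, -5) → (62, -14)
step 7: (62, -14) + (+16, -6) → (78, -20)
step 8: (78, -20) + (+18, -7) → (96, -27)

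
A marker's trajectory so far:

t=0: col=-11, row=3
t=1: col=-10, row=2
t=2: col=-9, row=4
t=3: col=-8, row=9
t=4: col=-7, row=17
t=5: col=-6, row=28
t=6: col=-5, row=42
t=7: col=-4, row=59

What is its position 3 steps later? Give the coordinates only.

Taking differences between consecutive positions: (+1, -1), (+1, +2), (+1, +5), (+1, +8), (+1, +11), (+1, +14), (+1, +17). These grow by (+0, +3) each step.
step 8: col=-4, row=59 + (+1, +20) → col=-3, row=79
step 9: col=-3, row=79 + (+1, +23) → col=-2, row=102
step 10: col=-2, row=102 + (+1, +26) → col=-1, row=128

col=-1, row=128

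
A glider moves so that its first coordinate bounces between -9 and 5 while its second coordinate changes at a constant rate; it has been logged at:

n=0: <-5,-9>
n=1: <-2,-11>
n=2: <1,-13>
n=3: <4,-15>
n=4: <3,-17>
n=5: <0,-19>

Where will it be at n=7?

<-6,-23>

The first coordinate travels 3 per step and bounces off the walls at -9 and 5.
  step 6: 0 → -3
  step 7: -3 → -6
The second coordinate changes by -2 each step: at step 7 it is -23.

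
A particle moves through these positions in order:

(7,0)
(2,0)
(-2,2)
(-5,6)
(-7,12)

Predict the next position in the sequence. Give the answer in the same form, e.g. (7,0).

Taking differences between consecutive positions: (-5,+0), (-4,+2), (-3,+4), (-2,+6). These grow by (+1,+2) each step.
step 5: (-7,12) + (-1,+8) → (-8,20)

(-8,20)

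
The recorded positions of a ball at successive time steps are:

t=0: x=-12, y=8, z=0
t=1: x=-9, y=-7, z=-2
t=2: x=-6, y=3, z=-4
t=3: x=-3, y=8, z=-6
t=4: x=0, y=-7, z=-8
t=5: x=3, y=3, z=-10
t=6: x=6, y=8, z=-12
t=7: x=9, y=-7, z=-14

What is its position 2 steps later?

x=15, y=8, z=-18

X: linear, +3 per step → 15 at step 9.
Y: cycles through 8, -7, 3 every 3 steps. Step 9 lands at position 0 of the cycle → 8.
Z: linear, -2 per step → -18 at step 9.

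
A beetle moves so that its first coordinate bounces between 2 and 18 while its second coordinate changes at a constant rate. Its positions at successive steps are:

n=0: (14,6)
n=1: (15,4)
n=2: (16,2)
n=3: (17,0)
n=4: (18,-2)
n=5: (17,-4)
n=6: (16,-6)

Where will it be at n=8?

(14,-10)

The first coordinate reflects between 2 and 18, moving 1 per step.
  step 7: 16 → 15
  step 8: 15 → 14
The second coordinate changes by -2 each step: at step 8 it is -10.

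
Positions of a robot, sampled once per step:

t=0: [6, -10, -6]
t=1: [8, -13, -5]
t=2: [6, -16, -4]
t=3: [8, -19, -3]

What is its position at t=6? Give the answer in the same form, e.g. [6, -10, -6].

[6, -28, 0]

The first coordinate repeats the cycle [6, 8] with period 2; step 6 mod 2 = 0, giving 6.
The second coordinate changes by -3 each step, so at step 6 it is -10 + 6·(-3) = -28.
The third coordinate changes by +1 each step, so at step 6 it is -6 + 6·(1) = 0.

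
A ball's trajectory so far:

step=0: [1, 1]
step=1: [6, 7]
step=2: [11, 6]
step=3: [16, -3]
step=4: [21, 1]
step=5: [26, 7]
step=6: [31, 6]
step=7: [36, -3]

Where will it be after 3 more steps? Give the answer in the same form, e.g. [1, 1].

First: linear, +5 per step → 51 at step 10.
Second: cycles through 1, 7, 6, -3 every 4 steps. Step 10 lands at position 2 of the cycle → 6.

[51, 6]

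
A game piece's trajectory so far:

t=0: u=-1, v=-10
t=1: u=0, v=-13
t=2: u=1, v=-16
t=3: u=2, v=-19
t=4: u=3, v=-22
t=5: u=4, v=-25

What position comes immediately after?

u=5, v=-28

The position changes by (+1,-3) every step.
step 6: u=4, v=-25 + (+1,-3) → u=5, v=-28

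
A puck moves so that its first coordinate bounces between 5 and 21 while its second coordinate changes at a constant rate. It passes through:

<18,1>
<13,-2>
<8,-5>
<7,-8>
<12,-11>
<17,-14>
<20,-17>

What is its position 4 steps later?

The first coordinate travels 5 per step and bounces off the walls at 5 and 21.
  step 7: 20 → 15
  step 8: 15 → 10
  step 9: 10 → 5
  step 10: 5 → 10
The second coordinate changes by -3 each step: at step 10 it is -29.

<10,-29>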